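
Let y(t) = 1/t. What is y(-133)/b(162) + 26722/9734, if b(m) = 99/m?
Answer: 627727/229691 ≈ 2.7329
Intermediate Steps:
y(-133)/b(162) + 26722/9734 = 1/((-133)*((99/162))) + 26722/9734 = -1/(133*(99*(1/162))) + 26722*(1/9734) = -1/(133*11/18) + 431/157 = -1/133*18/11 + 431/157 = -18/1463 + 431/157 = 627727/229691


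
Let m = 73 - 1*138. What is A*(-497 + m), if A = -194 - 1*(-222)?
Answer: -15736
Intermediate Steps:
A = 28 (A = -194 + 222 = 28)
m = -65 (m = 73 - 138 = -65)
A*(-497 + m) = 28*(-497 - 65) = 28*(-562) = -15736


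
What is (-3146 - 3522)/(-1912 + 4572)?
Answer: -1667/665 ≈ -2.5068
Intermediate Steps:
(-3146 - 3522)/(-1912 + 4572) = -6668/2660 = -6668*1/2660 = -1667/665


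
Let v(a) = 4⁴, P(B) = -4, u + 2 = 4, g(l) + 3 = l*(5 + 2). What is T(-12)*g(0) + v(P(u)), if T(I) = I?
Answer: 292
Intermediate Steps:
g(l) = -3 + 7*l (g(l) = -3 + l*(5 + 2) = -3 + l*7 = -3 + 7*l)
u = 2 (u = -2 + 4 = 2)
v(a) = 256
T(-12)*g(0) + v(P(u)) = -12*(-3 + 7*0) + 256 = -12*(-3 + 0) + 256 = -12*(-3) + 256 = 36 + 256 = 292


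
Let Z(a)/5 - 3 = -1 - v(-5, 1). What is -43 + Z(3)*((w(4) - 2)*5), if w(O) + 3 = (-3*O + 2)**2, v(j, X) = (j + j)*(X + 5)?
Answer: 147207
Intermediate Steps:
v(j, X) = 2*j*(5 + X) (v(j, X) = (2*j)*(5 + X) = 2*j*(5 + X))
Z(a) = 310 (Z(a) = 15 + 5*(-1 - 2*(-5)*(5 + 1)) = 15 + 5*(-1 - 2*(-5)*6) = 15 + 5*(-1 - 1*(-60)) = 15 + 5*(-1 + 60) = 15 + 5*59 = 15 + 295 = 310)
w(O) = -3 + (2 - 3*O)**2 (w(O) = -3 + (-3*O + 2)**2 = -3 + (2 - 3*O)**2)
-43 + Z(3)*((w(4) - 2)*5) = -43 + 310*(((-3 + (-2 + 3*4)**2) - 2)*5) = -43 + 310*(((-3 + (-2 + 12)**2) - 2)*5) = -43 + 310*(((-3 + 10**2) - 2)*5) = -43 + 310*(((-3 + 100) - 2)*5) = -43 + 310*((97 - 2)*5) = -43 + 310*(95*5) = -43 + 310*475 = -43 + 147250 = 147207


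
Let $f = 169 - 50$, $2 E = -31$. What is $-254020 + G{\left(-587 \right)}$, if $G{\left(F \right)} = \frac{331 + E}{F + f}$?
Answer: $- \frac{237763351}{936} \approx -2.5402 \cdot 10^{5}$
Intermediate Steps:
$E = - \frac{31}{2}$ ($E = \frac{1}{2} \left(-31\right) = - \frac{31}{2} \approx -15.5$)
$f = 119$ ($f = 169 - 50 = 119$)
$G{\left(F \right)} = \frac{631}{2 \left(119 + F\right)}$ ($G{\left(F \right)} = \frac{331 - \frac{31}{2}}{F + 119} = \frac{631}{2 \left(119 + F\right)}$)
$-254020 + G{\left(-587 \right)} = -254020 + \frac{631}{2 \left(119 - 587\right)} = -254020 + \frac{631}{2 \left(-468\right)} = -254020 + \frac{631}{2} \left(- \frac{1}{468}\right) = -254020 - \frac{631}{936} = - \frac{237763351}{936}$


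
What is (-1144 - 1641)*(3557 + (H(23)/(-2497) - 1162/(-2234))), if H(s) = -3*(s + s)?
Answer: -27634462990360/2789149 ≈ -9.9078e+6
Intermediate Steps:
H(s) = -6*s
(-1144 - 1641)*(3557 + (H(23)/(-2497) - 1162/(-2234))) = (-1144 - 1641)*(3557 + (-6*23/(-2497) - 1162/(-2234))) = -2785*(3557 + (-138*(-1/2497) - 1162*(-1/2234))) = -2785*(3557 + (138/2497 + 581/1117)) = -2785*(3557 + 1604903/2789149) = -2785*9922607896/2789149 = -27634462990360/2789149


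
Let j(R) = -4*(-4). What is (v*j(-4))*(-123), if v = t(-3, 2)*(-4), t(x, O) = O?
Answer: 15744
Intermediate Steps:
v = -8 (v = 2*(-4) = -8)
j(R) = 16
(v*j(-4))*(-123) = -8*16*(-123) = -128*(-123) = 15744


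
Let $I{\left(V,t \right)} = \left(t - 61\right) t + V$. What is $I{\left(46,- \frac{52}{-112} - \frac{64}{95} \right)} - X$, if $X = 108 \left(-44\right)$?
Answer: $\frac{34039417869}{7075600} \approx 4810.8$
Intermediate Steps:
$I{\left(V,t \right)} = V + t \left(-61 + t\right)$ ($I{\left(V,t \right)} = \left(-61 + t\right) t + V = t \left(-61 + t\right) + V = V + t \left(-61 + t\right)$)
$X = -4752$
$I{\left(46,- \frac{52}{-112} - \frac{64}{95} \right)} - X = \left(46 + \left(- \frac{52}{-112} - \frac{64}{95}\right)^{2} - 61 \left(- \frac{52}{-112} - \frac{64}{95}\right)\right) - -4752 = \left(46 + \left(\left(-52\right) \left(- \frac{1}{112}\right) - \frac{64}{95}\right)^{2} - 61 \left(\left(-52\right) \left(- \frac{1}{112}\right) - \frac{64}{95}\right)\right) + 4752 = \left(46 + \left(\frac{13}{28} - \frac{64}{95}\right)^{2} - 61 \left(\frac{13}{28} - \frac{64}{95}\right)\right) + 4752 = \left(46 + \left(- \frac{557}{2660}\right)^{2} - - \frac{33977}{2660}\right) + 4752 = \left(46 + \frac{310249}{7075600} + \frac{33977}{2660}\right) + 4752 = \frac{416166669}{7075600} + 4752 = \frac{34039417869}{7075600}$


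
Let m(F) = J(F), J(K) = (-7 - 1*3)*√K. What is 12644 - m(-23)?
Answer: 12644 + 10*I*√23 ≈ 12644.0 + 47.958*I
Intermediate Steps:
J(K) = -10*√K (J(K) = (-7 - 3)*√K = -10*√K)
m(F) = -10*√F
12644 - m(-23) = 12644 - (-10)*√(-23) = 12644 - (-10)*I*√23 = 12644 + 10*I*√23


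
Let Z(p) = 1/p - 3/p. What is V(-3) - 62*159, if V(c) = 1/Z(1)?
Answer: -19717/2 ≈ -9858.5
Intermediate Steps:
Z(p) = -2/p (Z(p) = 1/p - 3/p = -2/p)
V(c) = -½ (V(c) = 1/(-2/1) = 1/(-2*1) = 1/(-2) = -½)
V(-3) - 62*159 = -½ - 62*159 = -½ - 9858 = -19717/2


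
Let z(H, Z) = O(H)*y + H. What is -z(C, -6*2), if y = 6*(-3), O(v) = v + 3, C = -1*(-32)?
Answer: 598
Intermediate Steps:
C = 32
O(v) = 3 + v
y = -18
z(H, Z) = -54 - 17*H (z(H, Z) = (3 + H)*(-18) + H = (-54 - 18*H) + H = -54 - 17*H)
-z(C, -6*2) = -(-54 - 17*32) = -(-54 - 544) = -1*(-598) = 598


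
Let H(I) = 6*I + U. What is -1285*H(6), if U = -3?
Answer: -42405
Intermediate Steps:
H(I) = -3 + 6*I (H(I) = 6*I - 3 = -3 + 6*I)
-1285*H(6) = -1285*(-3 + 6*6) = -1285*(-3 + 36) = -1285*33 = -42405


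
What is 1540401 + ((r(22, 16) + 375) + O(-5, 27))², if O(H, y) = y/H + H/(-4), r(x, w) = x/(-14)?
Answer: 32864646201/19600 ≈ 1.6768e+6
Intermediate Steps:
r(x, w) = -x/14 (r(x, w) = x*(-1/14) = -x/14)
O(H, y) = -H/4 + y/H (O(H, y) = y/H + H*(-¼) = y/H - H/4 = -H/4 + y/H)
1540401 + ((r(22, 16) + 375) + O(-5, 27))² = 1540401 + ((-1/14*22 + 375) + (-¼*(-5) + 27/(-5)))² = 1540401 + ((-11/7 + 375) + (5/4 + 27*(-⅕)))² = 1540401 + (2614/7 + (5/4 - 27/5))² = 1540401 + (2614/7 - 83/20)² = 1540401 + (51699/140)² = 1540401 + 2672786601/19600 = 32864646201/19600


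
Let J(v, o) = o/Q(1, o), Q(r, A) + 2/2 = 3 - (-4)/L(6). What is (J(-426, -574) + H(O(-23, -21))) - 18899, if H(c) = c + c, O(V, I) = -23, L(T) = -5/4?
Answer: -55400/3 ≈ -18467.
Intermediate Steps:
L(T) = -5/4 (L(T) = -5*¼ = -5/4)
Q(r, A) = -6/5 (Q(r, A) = -1 + (3 - (-4)/(-5/4)) = -1 + (3 - (-4)*(-4)/5) = -1 + (3 - 1*16/5) = -1 + (3 - 16/5) = -1 - ⅕ = -6/5)
J(v, o) = -5*o/6 (J(v, o) = o/(-6/5) = o*(-⅚) = -5*o/6)
H(c) = 2*c
(J(-426, -574) + H(O(-23, -21))) - 18899 = (-⅚*(-574) + 2*(-23)) - 18899 = (1435/3 - 46) - 18899 = 1297/3 - 18899 = -55400/3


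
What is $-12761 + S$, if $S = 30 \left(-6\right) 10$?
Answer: $-14561$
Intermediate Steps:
$S = -1800$ ($S = \left(-180\right) 10 = -1800$)
$-12761 + S = -12761 - 1800 = -14561$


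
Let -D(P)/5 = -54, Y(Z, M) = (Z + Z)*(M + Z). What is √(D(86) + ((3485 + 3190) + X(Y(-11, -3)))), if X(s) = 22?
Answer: √6967 ≈ 83.469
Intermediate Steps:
Y(Z, M) = 2*Z*(M + Z) (Y(Z, M) = (2*Z)*(M + Z) = 2*Z*(M + Z))
D(P) = 270 (D(P) = -5*(-54) = 270)
√(D(86) + ((3485 + 3190) + X(Y(-11, -3)))) = √(270 + ((3485 + 3190) + 22)) = √(270 + (6675 + 22)) = √(270 + 6697) = √6967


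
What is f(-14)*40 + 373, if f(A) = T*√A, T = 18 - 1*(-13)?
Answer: 373 + 1240*I*√14 ≈ 373.0 + 4639.7*I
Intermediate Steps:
T = 31 (T = 18 + 13 = 31)
f(A) = 31*√A
f(-14)*40 + 373 = (31*√(-14))*40 + 373 = (31*(I*√14))*40 + 373 = (31*I*√14)*40 + 373 = 1240*I*√14 + 373 = 373 + 1240*I*√14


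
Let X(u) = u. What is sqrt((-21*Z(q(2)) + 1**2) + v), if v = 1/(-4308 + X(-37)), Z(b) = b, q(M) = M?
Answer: 3*I*sqrt(86004930)/4345 ≈ 6.4031*I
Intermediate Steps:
v = -1/4345 (v = 1/(-4308 - 37) = 1/(-4345) = -1/4345 ≈ -0.00023015)
sqrt((-21*Z(q(2)) + 1**2) + v) = sqrt((-21*2 + 1**2) - 1/4345) = sqrt((-42 + 1) - 1/4345) = sqrt(-41 - 1/4345) = sqrt(-178146/4345) = 3*I*sqrt(86004930)/4345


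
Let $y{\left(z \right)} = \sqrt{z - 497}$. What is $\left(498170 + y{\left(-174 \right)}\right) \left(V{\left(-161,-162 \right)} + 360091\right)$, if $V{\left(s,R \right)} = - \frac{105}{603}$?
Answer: $\frac{36056675791520}{201} + \frac{72378256 i \sqrt{671}}{201} \approx 1.7939 \cdot 10^{11} + 9.3277 \cdot 10^{6} i$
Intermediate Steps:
$y{\left(z \right)} = \sqrt{-497 + z}$
$V{\left(s,R \right)} = - \frac{35}{201}$ ($V{\left(s,R \right)} = \left(-105\right) \frac{1}{603} = - \frac{35}{201}$)
$\left(498170 + y{\left(-174 \right)}\right) \left(V{\left(-161,-162 \right)} + 360091\right) = \left(498170 + \sqrt{-497 - 174}\right) \left(- \frac{35}{201} + 360091\right) = \left(498170 + \sqrt{-671}\right) \frac{72378256}{201} = \left(498170 + i \sqrt{671}\right) \frac{72378256}{201} = \frac{36056675791520}{201} + \frac{72378256 i \sqrt{671}}{201}$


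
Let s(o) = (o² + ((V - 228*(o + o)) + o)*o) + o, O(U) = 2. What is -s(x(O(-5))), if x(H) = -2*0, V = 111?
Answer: 0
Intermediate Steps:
x(H) = 0
s(o) = o + o² + o*(111 - 455*o) (s(o) = (o² + ((111 - 228*(o + o)) + o)*o) + o = (o² + ((111 - 456*o) + o)*o) + o = (o² + (111 - 455*o)*o) + o = (o² + o*(111 - 455*o)) + o = o + o² + o*(111 - 455*o))
-s(x(O(-5))) = -2*0*(56 - 227*0) = -2*0*(56 + 0) = -2*0*56 = -1*0 = 0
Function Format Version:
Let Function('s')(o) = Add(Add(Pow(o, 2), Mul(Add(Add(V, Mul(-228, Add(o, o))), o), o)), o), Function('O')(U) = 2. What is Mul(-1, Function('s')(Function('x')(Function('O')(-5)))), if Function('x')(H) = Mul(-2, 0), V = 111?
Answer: 0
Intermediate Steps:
Function('x')(H) = 0
Function('s')(o) = Add(o, Pow(o, 2), Mul(o, Add(111, Mul(-455, o)))) (Function('s')(o) = Add(Add(Pow(o, 2), Mul(Add(Add(111, Mul(-228, Add(o, o))), o), o)), o) = Add(Add(Pow(o, 2), Mul(Add(Add(111, Mul(-228, Mul(2, o))), o), o)), o) = Add(Add(Pow(o, 2), Mul(Add(Add(111, Mul(-456, o)), o), o)), o) = Add(Add(Pow(o, 2), Mul(Add(111, Mul(-455, o)), o)), o) = Add(Add(Pow(o, 2), Mul(o, Add(111, Mul(-455, o)))), o) = Add(o, Pow(o, 2), Mul(o, Add(111, Mul(-455, o)))))
Mul(-1, Function('s')(Function('x')(Function('O')(-5)))) = Mul(-1, Mul(2, 0, Add(56, Mul(-227, 0)))) = Mul(-1, Mul(2, 0, Add(56, 0))) = Mul(-1, Mul(2, 0, 56)) = Mul(-1, 0) = 0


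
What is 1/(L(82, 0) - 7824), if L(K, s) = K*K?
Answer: -1/1100 ≈ -0.00090909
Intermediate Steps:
L(K, s) = K²
1/(L(82, 0) - 7824) = 1/(82² - 7824) = 1/(6724 - 7824) = 1/(-1100) = -1/1100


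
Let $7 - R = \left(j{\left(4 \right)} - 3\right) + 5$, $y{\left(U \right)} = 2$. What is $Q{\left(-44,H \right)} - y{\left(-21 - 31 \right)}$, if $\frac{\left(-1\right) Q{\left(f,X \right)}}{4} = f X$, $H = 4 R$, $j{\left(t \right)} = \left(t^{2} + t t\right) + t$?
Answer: $-21826$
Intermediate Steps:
$j{\left(t \right)} = t + 2 t^{2}$ ($j{\left(t \right)} = \left(t^{2} + t^{2}\right) + t = 2 t^{2} + t = t + 2 t^{2}$)
$R = -31$ ($R = 7 - \left(\left(4 \left(1 + 2 \cdot 4\right) - 3\right) + 5\right) = 7 - \left(\left(4 \left(1 + 8\right) - 3\right) + 5\right) = 7 - \left(\left(4 \cdot 9 - 3\right) + 5\right) = 7 - \left(\left(36 - 3\right) + 5\right) = 7 - \left(33 + 5\right) = 7 - 38 = -31$)
$H = -124$ ($H = 4 \left(-31\right) = -124$)
$Q{\left(f,X \right)} = - 4 X f$ ($Q{\left(f,X \right)} = - 4 f X = - 4 X f$)
$Q{\left(-44,H \right)} - y{\left(-21 - 31 \right)} = \left(-4\right) \left(-124\right) \left(-44\right) - 2 = -21824 - 2 = -21826$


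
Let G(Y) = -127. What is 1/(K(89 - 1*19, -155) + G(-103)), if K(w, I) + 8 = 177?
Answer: 1/42 ≈ 0.023810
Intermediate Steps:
K(w, I) = 169 (K(w, I) = -8 + 177 = 169)
1/(K(89 - 1*19, -155) + G(-103)) = 1/(169 - 127) = 1/42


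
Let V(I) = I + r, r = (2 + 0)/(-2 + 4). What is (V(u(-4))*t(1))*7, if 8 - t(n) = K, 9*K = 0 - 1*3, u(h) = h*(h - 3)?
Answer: 5075/3 ≈ 1691.7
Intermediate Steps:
r = 1 (r = 2/2 = 2*(1/2) = 1)
u(h) = h*(-3 + h)
V(I) = 1 + I (V(I) = I + 1 = 1 + I)
K = -1/3 (K = (0 - 1*3)/9 = (0 - 3)/9 = (1/9)*(-3) = -1/3 ≈ -0.33333)
t(n) = 25/3 (t(n) = 8 - 1*(-1/3) = 8 + 1/3 = 25/3)
(V(u(-4))*t(1))*7 = ((1 - 4*(-3 - 4))*(25/3))*7 = ((1 - 4*(-7))*(25/3))*7 = ((1 + 28)*(25/3))*7 = (29*(25/3))*7 = (725/3)*7 = 5075/3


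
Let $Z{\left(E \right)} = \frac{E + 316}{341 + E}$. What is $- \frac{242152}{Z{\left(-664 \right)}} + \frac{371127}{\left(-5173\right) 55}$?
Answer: $- \frac{5563374297659}{24752805} \approx -2.2476 \cdot 10^{5}$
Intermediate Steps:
$Z{\left(E \right)} = \frac{316 + E}{341 + E}$
$- \frac{242152}{Z{\left(-664 \right)}} + \frac{371127}{\left(-5173\right) 55} = - \frac{242152}{\frac{1}{341 - 664} \left(316 - 664\right)} + \frac{371127}{\left(-5173\right) 55} = - \frac{242152}{\frac{1}{-323} \left(-348\right)} + \frac{371127}{-284515} = - \frac{242152}{\left(- \frac{1}{323}\right) \left(-348\right)} + 371127 \left(- \frac{1}{284515}\right) = - \frac{242152}{\frac{348}{323}} - \frac{371127}{284515} = \left(-242152\right) \frac{323}{348} - \frac{371127}{284515} = - \frac{19553774}{87} - \frac{371127}{284515} = - \frac{5563374297659}{24752805}$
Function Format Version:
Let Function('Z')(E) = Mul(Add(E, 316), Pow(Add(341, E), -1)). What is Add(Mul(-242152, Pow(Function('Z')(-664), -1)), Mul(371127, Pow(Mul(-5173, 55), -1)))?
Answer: Rational(-5563374297659, 24752805) ≈ -2.2476e+5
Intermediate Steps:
Function('Z')(E) = Mul(Pow(Add(341, E), -1), Add(316, E)) (Function('Z')(E) = Mul(Add(316, E), Pow(Add(341, E), -1)) = Mul(Pow(Add(341, E), -1), Add(316, E)))
Add(Mul(-242152, Pow(Function('Z')(-664), -1)), Mul(371127, Pow(Mul(-5173, 55), -1))) = Add(Mul(-242152, Pow(Mul(Pow(Add(341, -664), -1), Add(316, -664)), -1)), Mul(371127, Pow(Mul(-5173, 55), -1))) = Add(Mul(-242152, Pow(Mul(Pow(-323, -1), -348), -1)), Mul(371127, Pow(-284515, -1))) = Add(Mul(-242152, Pow(Mul(Rational(-1, 323), -348), -1)), Mul(371127, Rational(-1, 284515))) = Add(Mul(-242152, Pow(Rational(348, 323), -1)), Rational(-371127, 284515)) = Add(Mul(-242152, Rational(323, 348)), Rational(-371127, 284515)) = Add(Rational(-19553774, 87), Rational(-371127, 284515)) = Rational(-5563374297659, 24752805)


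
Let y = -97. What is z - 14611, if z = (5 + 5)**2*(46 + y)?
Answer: -19711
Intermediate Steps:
z = -5100 (z = (5 + 5)**2*(46 - 97) = 10**2*(-51) = 100*(-51) = -5100)
z - 14611 = -5100 - 14611 = -19711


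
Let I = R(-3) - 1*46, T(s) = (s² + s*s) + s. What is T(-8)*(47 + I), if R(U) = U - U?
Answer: 120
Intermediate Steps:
T(s) = s + 2*s² (T(s) = (s² + s²) + s = 2*s² + s = s + 2*s²)
R(U) = 0
I = -46 (I = 0 - 1*46 = 0 - 46 = -46)
T(-8)*(47 + I) = (-8*(1 + 2*(-8)))*(47 - 46) = -8*(1 - 16)*1 = -8*(-15)*1 = 120*1 = 120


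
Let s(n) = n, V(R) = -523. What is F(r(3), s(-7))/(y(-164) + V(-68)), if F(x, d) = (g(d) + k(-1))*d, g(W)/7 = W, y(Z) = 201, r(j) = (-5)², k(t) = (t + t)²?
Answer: -45/46 ≈ -0.97826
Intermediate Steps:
k(t) = 4*t² (k(t) = (2*t)² = 4*t²)
r(j) = 25
g(W) = 7*W
F(x, d) = d*(4 + 7*d) (F(x, d) = (7*d + 4*(-1)²)*d = (7*d + 4*1)*d = (7*d + 4)*d = (4 + 7*d)*d = d*(4 + 7*d))
F(r(3), s(-7))/(y(-164) + V(-68)) = (-7*(4 + 7*(-7)))/(201 - 523) = -7*(4 - 49)/(-322) = -7*(-45)*(-1/322) = 315*(-1/322) = -45/46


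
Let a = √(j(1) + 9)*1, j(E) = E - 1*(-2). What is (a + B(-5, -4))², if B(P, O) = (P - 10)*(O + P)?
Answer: 18237 + 540*√3 ≈ 19172.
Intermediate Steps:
B(P, O) = (-10 + P)*(O + P)
j(E) = 2 + E (j(E) = E + 2 = 2 + E)
a = 2*√3 (a = √((2 + 1) + 9)*1 = √(3 + 9)*1 = √12*1 = (2*√3)*1 = 2*√3 ≈ 3.4641)
(a + B(-5, -4))² = (2*√3 + ((-5)² - 10*(-4) - 10*(-5) - 4*(-5)))² = (2*√3 + (25 + 40 + 50 + 20))² = (2*√3 + 135)² = (135 + 2*√3)²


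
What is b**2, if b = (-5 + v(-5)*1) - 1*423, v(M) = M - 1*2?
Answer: 189225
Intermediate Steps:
v(M) = -2 + M (v(M) = M - 2 = -2 + M)
b = -435 (b = (-5 + (-2 - 5)*1) - 1*423 = (-5 - 7*1) - 423 = (-5 - 7) - 423 = -12 - 423 = -435)
b**2 = (-435)**2 = 189225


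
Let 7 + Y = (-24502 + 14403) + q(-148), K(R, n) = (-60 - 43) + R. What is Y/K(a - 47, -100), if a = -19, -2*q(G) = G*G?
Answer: 21058/169 ≈ 124.60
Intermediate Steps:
q(G) = -G²/2 (q(G) = -G*G/2 = -G²/2)
K(R, n) = -103 + R
Y = -21058 (Y = -7 + ((-24502 + 14403) - ½*(-148)²) = -7 + (-10099 - ½*21904) = -7 + (-10099 - 10952) = -7 - 21051 = -21058)
Y/K(a - 47, -100) = -21058/(-103 + (-19 - 47)) = -21058/(-103 - 66) = -21058/(-169) = -21058*(-1/169) = 21058/169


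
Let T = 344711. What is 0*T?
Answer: 0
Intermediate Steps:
0*T = 0*344711 = 0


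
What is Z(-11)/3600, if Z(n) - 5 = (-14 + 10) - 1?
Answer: 0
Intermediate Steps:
Z(n) = 0 (Z(n) = 5 + ((-14 + 10) - 1) = 5 + (-4 - 1) = 5 - 5 = 0)
Z(-11)/3600 = 0/3600 = 0*(1/3600) = 0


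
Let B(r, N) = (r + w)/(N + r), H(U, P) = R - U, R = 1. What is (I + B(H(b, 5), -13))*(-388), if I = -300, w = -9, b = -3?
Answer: 1045660/9 ≈ 1.1618e+5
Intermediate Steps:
H(U, P) = 1 - U
B(r, N) = (-9 + r)/(N + r) (B(r, N) = (r - 9)/(N + r) = (-9 + r)/(N + r))
(I + B(H(b, 5), -13))*(-388) = (-300 + (-9 + (1 - 1*(-3)))/(-13 + (1 - 1*(-3))))*(-388) = (-300 + (-9 + (1 + 3))/(-13 + (1 + 3)))*(-388) = (-300 + (-9 + 4)/(-13 + 4))*(-388) = (-300 - 5/(-9))*(-388) = (-300 - ⅑*(-5))*(-388) = (-300 + 5/9)*(-388) = -2695/9*(-388) = 1045660/9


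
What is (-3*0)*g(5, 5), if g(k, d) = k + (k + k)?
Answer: 0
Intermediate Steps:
g(k, d) = 3*k (g(k, d) = k + 2*k = 3*k)
(-3*0)*g(5, 5) = (-3*0)*(3*5) = 0*15 = 0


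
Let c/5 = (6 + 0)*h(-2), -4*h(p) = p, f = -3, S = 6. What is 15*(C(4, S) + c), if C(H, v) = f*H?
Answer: 45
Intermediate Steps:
h(p) = -p/4
C(H, v) = -3*H
c = 15 (c = 5*((6 + 0)*(-¼*(-2))) = 5*(6*(½)) = 5*3 = 15)
15*(C(4, S) + c) = 15*(-3*4 + 15) = 15*(-12 + 15) = 15*3 = 45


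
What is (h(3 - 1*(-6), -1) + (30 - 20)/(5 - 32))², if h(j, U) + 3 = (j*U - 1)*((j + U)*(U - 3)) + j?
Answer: 77299264/729 ≈ 1.0603e+5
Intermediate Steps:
h(j, U) = -3 + j + (-1 + U*j)*(-3 + U)*(U + j) (h(j, U) = -3 + ((j*U - 1)*((j + U)*(U - 3)) + j) = -3 + ((U*j - 1)*((U + j)*(-3 + U)) + j) = -3 + ((-1 + U*j)*((-3 + U)*(U + j)) + j) = -3 + ((-1 + U*j)*(-3 + U)*(U + j) + j) = -3 + (j + (-1 + U*j)*(-3 + U)*(U + j)) = -3 + j + (-1 + U*j)*(-3 + U)*(U + j))
(h(3 - 1*(-6), -1) + (30 - 20)/(5 - 32))² = ((-3 - 1*(-1)² + 3*(-1) + 4*(3 - 1*(-6)) + (3 - 1*(-6))*(-1)³ + (-1)²*(3 - 1*(-6))² - 1*(-1)*(3 - 1*(-6)) - 3*(-1)*(3 - 1*(-6))² - 3*(3 - 1*(-6))*(-1)²) + (30 - 20)/(5 - 32))² = ((-3 - 1*1 - 3 + 4*(3 + 6) + (3 + 6)*(-1) + 1*(3 + 6)² - 1*(-1)*(3 + 6) - 3*(-1)*(3 + 6)² - 3*(3 + 6)*1) + 10/(-27))² = ((-3 - 1 - 3 + 4*9 + 9*(-1) + 1*9² - 1*(-1)*9 - 3*(-1)*9² - 3*9*1) + 10*(-1/27))² = ((-3 - 1 - 3 + 36 - 9 + 1*81 + 9 - 3*(-1)*81 - 27) - 10/27)² = ((-3 - 1 - 3 + 36 - 9 + 81 + 9 + 243 - 27) - 10/27)² = (326 - 10/27)² = (8792/27)² = 77299264/729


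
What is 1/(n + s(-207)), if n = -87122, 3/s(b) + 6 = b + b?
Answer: -140/12197081 ≈ -1.1478e-5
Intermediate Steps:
s(b) = 3/(-6 + 2*b) (s(b) = 3/(-6 + (b + b)) = 3/(-6 + 2*b))
1/(n + s(-207)) = 1/(-87122 + 3/(2*(-3 - 207))) = 1/(-87122 + (3/2)/(-210)) = 1/(-87122 + (3/2)*(-1/210)) = 1/(-87122 - 1/140) = 1/(-12197081/140) = -140/12197081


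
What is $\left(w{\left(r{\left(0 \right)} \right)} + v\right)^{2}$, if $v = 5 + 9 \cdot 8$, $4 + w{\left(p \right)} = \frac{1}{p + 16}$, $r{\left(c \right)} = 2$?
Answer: $\frac{1729225}{324} \approx 5337.1$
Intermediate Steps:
$w{\left(p \right)} = -4 + \frac{1}{16 + p}$ ($w{\left(p \right)} = -4 + \frac{1}{p + 16} = -4 + \frac{1}{16 + p}$)
$v = 77$ ($v = 5 + 72 = 77$)
$\left(w{\left(r{\left(0 \right)} \right)} + v\right)^{2} = \left(\frac{-63 - 8}{16 + 2} + 77\right)^{2} = \left(\frac{-63 - 8}{18} + 77\right)^{2} = \left(\frac{1}{18} \left(-71\right) + 77\right)^{2} = \left(- \frac{71}{18} + 77\right)^{2} = \left(\frac{1315}{18}\right)^{2} = \frac{1729225}{324}$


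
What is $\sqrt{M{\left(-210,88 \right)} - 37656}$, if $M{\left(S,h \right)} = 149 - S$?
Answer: $i \sqrt{37297} \approx 193.12 i$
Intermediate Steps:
$\sqrt{M{\left(-210,88 \right)} - 37656} = \sqrt{\left(149 - -210\right) - 37656} = \sqrt{\left(149 + 210\right) - 37656} = \sqrt{359 - 37656} = \sqrt{-37297} = i \sqrt{37297}$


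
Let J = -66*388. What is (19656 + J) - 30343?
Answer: -36295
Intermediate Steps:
J = -25608
(19656 + J) - 30343 = (19656 - 25608) - 30343 = -5952 - 30343 = -36295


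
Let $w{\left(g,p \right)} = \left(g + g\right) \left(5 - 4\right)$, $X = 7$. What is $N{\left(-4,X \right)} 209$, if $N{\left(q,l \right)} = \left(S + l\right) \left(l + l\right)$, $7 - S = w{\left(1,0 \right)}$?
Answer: $35112$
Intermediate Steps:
$w{\left(g,p \right)} = 2 g$ ($w{\left(g,p \right)} = 2 g 1 = 2 g$)
$S = 5$ ($S = 7 - 2 \cdot 1 = 7 - 2 = 5$)
$N{\left(q,l \right)} = 2 l \left(5 + l\right)$ ($N{\left(q,l \right)} = \left(5 + l\right) \left(l + l\right) = \left(5 + l\right) 2 l = 2 l \left(5 + l\right)$)
$N{\left(-4,X \right)} 209 = 2 \cdot 7 \left(5 + 7\right) 209 = 2 \cdot 7 \cdot 12 \cdot 209 = 168 \cdot 209 = 35112$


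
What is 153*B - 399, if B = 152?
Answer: 22857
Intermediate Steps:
153*B - 399 = 153*152 - 399 = 23256 - 399 = 22857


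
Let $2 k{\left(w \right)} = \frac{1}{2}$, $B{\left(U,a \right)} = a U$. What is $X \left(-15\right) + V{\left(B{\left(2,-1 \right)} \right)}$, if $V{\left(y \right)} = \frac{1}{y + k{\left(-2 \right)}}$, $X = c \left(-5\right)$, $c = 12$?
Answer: $\frac{6296}{7} \approx 899.43$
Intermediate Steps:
$B{\left(U,a \right)} = U a$
$k{\left(w \right)} = \frac{1}{4}$ ($k{\left(w \right)} = \frac{1}{2 \cdot 2} = \frac{1}{2} \cdot \frac{1}{2} = \frac{1}{4}$)
$X = -60$ ($X = 12 \left(-5\right) = -60$)
$V{\left(y \right)} = \frac{1}{\frac{1}{4} + y}$ ($V{\left(y \right)} = \frac{1}{y + \frac{1}{4}} = \frac{1}{\frac{1}{4} + y}$)
$X \left(-15\right) + V{\left(B{\left(2,-1 \right)} \right)} = \left(-60\right) \left(-15\right) + \frac{4}{1 + 4 \cdot 2 \left(-1\right)} = 900 + \frac{4}{1 + 4 \left(-2\right)} = 900 + \frac{4}{1 - 8} = 900 + \frac{4}{-7} = 900 + 4 \left(- \frac{1}{7}\right) = 900 - \frac{4}{7} = \frac{6296}{7}$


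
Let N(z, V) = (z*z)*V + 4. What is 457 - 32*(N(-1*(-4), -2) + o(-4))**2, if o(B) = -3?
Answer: -30295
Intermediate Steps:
N(z, V) = 4 + V*z**2 (N(z, V) = z**2*V + 4 = V*z**2 + 4 = 4 + V*z**2)
457 - 32*(N(-1*(-4), -2) + o(-4))**2 = 457 - 32*((4 - 2*(-1*(-4))**2) - 3)**2 = 457 - 32*((4 - 2*4**2) - 3)**2 = 457 - 32*((4 - 2*16) - 3)**2 = 457 - 32*((4 - 32) - 3)**2 = 457 - 32*(-28 - 3)**2 = 457 - 32*(-31)**2 = 457 - 32*961 = 457 - 30752 = -30295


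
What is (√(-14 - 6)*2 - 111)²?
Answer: 12241 - 888*I*√5 ≈ 12241.0 - 1985.6*I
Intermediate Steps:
(√(-14 - 6)*2 - 111)² = (√(-20)*2 - 111)² = ((2*I*√5)*2 - 111)² = (4*I*√5 - 111)² = (-111 + 4*I*√5)²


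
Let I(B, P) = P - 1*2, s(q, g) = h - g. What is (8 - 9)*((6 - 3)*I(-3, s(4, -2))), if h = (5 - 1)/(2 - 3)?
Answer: 12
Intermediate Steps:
h = -4 (h = 4/(-1) = 4*(-1) = -4)
s(q, g) = -4 - g
I(B, P) = -2 + P (I(B, P) = P - 2 = -2 + P)
(8 - 9)*((6 - 3)*I(-3, s(4, -2))) = (8 - 9)*((6 - 3)*(-2 + (-4 - 1*(-2)))) = -3*(-2 + (-4 + 2)) = -3*(-2 - 2) = -3*(-4) = -1*(-12) = 12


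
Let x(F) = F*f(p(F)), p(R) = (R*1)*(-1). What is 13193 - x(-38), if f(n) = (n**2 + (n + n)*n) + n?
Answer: 179253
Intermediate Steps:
p(R) = -R (p(R) = R*(-1) = -R)
f(n) = n + 3*n**2 (f(n) = (n**2 + (2*n)*n) + n = (n**2 + 2*n**2) + n = 3*n**2 + n = n + 3*n**2)
x(F) = -F**2*(1 - 3*F) (x(F) = F*((-F)*(1 + 3*(-F))) = F*((-F)*(1 - 3*F)) = F*(-F*(1 - 3*F)) = -F**2*(1 - 3*F))
13193 - x(-38) = 13193 - (-38)**2*(-1 + 3*(-38)) = 13193 - 1444*(-1 - 114) = 13193 - 1444*(-115) = 13193 - 1*(-166060) = 13193 + 166060 = 179253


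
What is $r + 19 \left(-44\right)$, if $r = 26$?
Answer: $-810$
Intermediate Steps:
$r + 19 \left(-44\right) = 26 + 19 \left(-44\right) = 26 - 836 = -810$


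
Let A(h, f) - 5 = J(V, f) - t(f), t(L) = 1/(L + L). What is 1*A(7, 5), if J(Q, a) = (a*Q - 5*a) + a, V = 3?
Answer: -⅒ ≈ -0.10000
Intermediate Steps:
J(Q, a) = -4*a + Q*a (J(Q, a) = (Q*a - 5*a) + a = (-5*a + Q*a) + a = -4*a + Q*a)
t(L) = 1/(2*L)
A(h, f) = 5 - f - 1/(2*f) (A(h, f) = 5 + (f*(-4 + 3) - 1/(2*f)) = 5 + (f*(-1) - 1/(2*f)) = 5 + (-f - 1/(2*f)) = 5 - f - 1/(2*f))
1*A(7, 5) = 1*(5 - 1*5 - ½/5) = 1*(5 - 5 - ½*⅕) = 1*(5 - 5 - ⅒) = 1*(-⅒) = -⅒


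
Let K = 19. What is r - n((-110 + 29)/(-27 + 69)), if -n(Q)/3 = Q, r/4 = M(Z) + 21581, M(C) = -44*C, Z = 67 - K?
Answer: 1090183/14 ≈ 77870.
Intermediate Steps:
Z = 48 (Z = 67 - 1*19 = 67 - 19 = 48)
r = 77876 (r = 4*(-44*48 + 21581) = 4*(-2112 + 21581) = 4*19469 = 77876)
n(Q) = -3*Q
r - n((-110 + 29)/(-27 + 69)) = 77876 - (-3)*(-110 + 29)/(-27 + 69) = 77876 - (-3)*(-81/42) = 77876 - (-3)*(-81*1/42) = 77876 - (-3)*(-27)/14 = 77876 - 1*81/14 = 77876 - 81/14 = 1090183/14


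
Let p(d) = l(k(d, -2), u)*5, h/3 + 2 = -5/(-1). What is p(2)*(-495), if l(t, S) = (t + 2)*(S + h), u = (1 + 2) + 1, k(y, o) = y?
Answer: -128700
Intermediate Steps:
h = 9 (h = -6 + 3*(-5/(-1)) = -6 + 3*(-5*(-1)) = -6 + 3*5 = -6 + 15 = 9)
u = 4 (u = 3 + 1 = 4)
l(t, S) = (2 + t)*(9 + S) (l(t, S) = (t + 2)*(S + 9) = (2 + t)*(9 + S))
p(d) = 130 + 65*d (p(d) = (18 + 2*4 + 9*d + 4*d)*5 = (18 + 8 + 9*d + 4*d)*5 = (26 + 13*d)*5 = 130 + 65*d)
p(2)*(-495) = (130 + 65*2)*(-495) = (130 + 130)*(-495) = 260*(-495) = -128700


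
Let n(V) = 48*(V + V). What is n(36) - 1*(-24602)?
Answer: 28058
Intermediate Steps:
n(V) = 96*V (n(V) = 48*(2*V) = 96*V)
n(36) - 1*(-24602) = 96*36 - 1*(-24602) = 3456 + 24602 = 28058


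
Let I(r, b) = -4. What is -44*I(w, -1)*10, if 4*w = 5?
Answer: 1760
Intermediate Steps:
w = 5/4 (w = (¼)*5 = 5/4 ≈ 1.2500)
-44*I(w, -1)*10 = -44*(-4)*10 = 176*10 = 1760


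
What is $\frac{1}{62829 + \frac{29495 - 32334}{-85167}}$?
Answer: $\frac{85167}{5350960282} \approx 1.5916 \cdot 10^{-5}$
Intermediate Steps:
$\frac{1}{62829 + \frac{29495 - 32334}{-85167}} = \frac{1}{62829 - - \frac{2839}{85167}} = \frac{1}{62829 + \frac{2839}{85167}} = \frac{1}{\frac{5350960282}{85167}} = \frac{85167}{5350960282}$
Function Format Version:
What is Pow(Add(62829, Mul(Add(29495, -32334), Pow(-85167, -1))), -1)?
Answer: Rational(85167, 5350960282) ≈ 1.5916e-5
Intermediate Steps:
Pow(Add(62829, Mul(Add(29495, -32334), Pow(-85167, -1))), -1) = Pow(Add(62829, Mul(-2839, Rational(-1, 85167))), -1) = Pow(Add(62829, Rational(2839, 85167)), -1) = Pow(Rational(5350960282, 85167), -1) = Rational(85167, 5350960282)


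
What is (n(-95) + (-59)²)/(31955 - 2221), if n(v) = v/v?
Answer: 1741/14867 ≈ 0.11711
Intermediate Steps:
n(v) = 1
(n(-95) + (-59)²)/(31955 - 2221) = (1 + (-59)²)/(31955 - 2221) = (1 + 3481)/29734 = 3482*(1/29734) = 1741/14867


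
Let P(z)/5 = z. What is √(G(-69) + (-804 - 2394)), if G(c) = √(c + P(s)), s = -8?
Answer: √(-3198 + I*√109) ≈ 0.09231 + 56.551*I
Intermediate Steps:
P(z) = 5*z
G(c) = √(-40 + c) (G(c) = √(c + 5*(-8)) = √(c - 40) = √(-40 + c))
√(G(-69) + (-804 - 2394)) = √(√(-40 - 69) + (-804 - 2394)) = √(√(-109) - 3198) = √(I*√109 - 3198) = √(-3198 + I*√109)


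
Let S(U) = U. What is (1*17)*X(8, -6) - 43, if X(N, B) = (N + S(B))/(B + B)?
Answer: -275/6 ≈ -45.833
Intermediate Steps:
X(N, B) = (B + N)/(2*B) (X(N, B) = (N + B)/(B + B) = (B + N)/((2*B)) = (B + N)*(1/(2*B)) = (B + N)/(2*B))
(1*17)*X(8, -6) - 43 = (1*17)*((½)*(-6 + 8)/(-6)) - 43 = 17*((½)*(-⅙)*2) - 43 = 17*(-⅙) - 43 = -17/6 - 43 = -275/6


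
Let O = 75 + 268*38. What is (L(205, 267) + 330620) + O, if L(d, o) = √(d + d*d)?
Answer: 340879 + √42230 ≈ 3.4108e+5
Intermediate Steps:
L(d, o) = √(d + d²)
O = 10259 (O = 75 + 10184 = 10259)
(L(205, 267) + 330620) + O = (√(205*(1 + 205)) + 330620) + 10259 = (√(205*206) + 330620) + 10259 = (√42230 + 330620) + 10259 = (330620 + √42230) + 10259 = 340879 + √42230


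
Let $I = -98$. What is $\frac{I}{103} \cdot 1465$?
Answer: $- \frac{143570}{103} \approx -1393.9$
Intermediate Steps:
$\frac{I}{103} \cdot 1465 = - \frac{98}{103} \cdot 1465 = \left(-98\right) \frac{1}{103} \cdot 1465 = \left(- \frac{98}{103}\right) 1465 = - \frac{143570}{103}$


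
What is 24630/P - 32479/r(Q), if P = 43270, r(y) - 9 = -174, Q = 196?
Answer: 140943028/713955 ≈ 197.41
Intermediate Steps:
r(y) = -165 (r(y) = 9 - 174 = -165)
24630/P - 32479/r(Q) = 24630/43270 - 32479/(-165) = 24630*(1/43270) - 32479*(-1/165) = 2463/4327 + 32479/165 = 140943028/713955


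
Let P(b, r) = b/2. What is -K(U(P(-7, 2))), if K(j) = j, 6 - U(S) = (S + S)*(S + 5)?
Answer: -33/2 ≈ -16.500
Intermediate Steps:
P(b, r) = b/2 (P(b, r) = b*(1/2) = b/2)
U(S) = 6 - 2*S*(5 + S) (U(S) = 6 - (S + S)*(S + 5) = 6 - 2*S*(5 + S))
-K(U(P(-7, 2))) = -(6 - 5*(-7) - 2*((1/2)*(-7))**2) = -(6 - 10*(-7/2) - 2*(-7/2)**2) = -(6 + 35 - 2*49/4) = -(6 + 35 - 49/2) = -1*33/2 = -33/2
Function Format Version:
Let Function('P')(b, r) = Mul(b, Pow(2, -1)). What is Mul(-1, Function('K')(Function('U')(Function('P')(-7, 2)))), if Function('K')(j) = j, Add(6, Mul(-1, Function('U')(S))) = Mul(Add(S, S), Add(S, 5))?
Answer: Rational(-33, 2) ≈ -16.500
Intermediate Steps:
Function('P')(b, r) = Mul(Rational(1, 2), b) (Function('P')(b, r) = Mul(b, Rational(1, 2)) = Mul(Rational(1, 2), b))
Function('U')(S) = Add(6, Mul(-2, S, Add(5, S))) (Function('U')(S) = Add(6, Mul(-1, Mul(Add(S, S), Add(S, 5)))) = Add(6, Mul(-1, Mul(Mul(2, S), Add(5, S)))) = Add(6, Mul(-1, Mul(2, S, Add(5, S)))) = Add(6, Mul(-2, S, Add(5, S))))
Mul(-1, Function('K')(Function('U')(Function('P')(-7, 2)))) = Mul(-1, Add(6, Mul(-10, Mul(Rational(1, 2), -7)), Mul(-2, Pow(Mul(Rational(1, 2), -7), 2)))) = Mul(-1, Add(6, Mul(-10, Rational(-7, 2)), Mul(-2, Pow(Rational(-7, 2), 2)))) = Mul(-1, Add(6, 35, Mul(-2, Rational(49, 4)))) = Mul(-1, Add(6, 35, Rational(-49, 2))) = Mul(-1, Rational(33, 2)) = Rational(-33, 2)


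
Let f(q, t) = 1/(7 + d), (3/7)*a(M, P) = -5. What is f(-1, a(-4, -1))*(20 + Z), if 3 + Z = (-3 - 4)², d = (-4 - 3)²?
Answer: 33/28 ≈ 1.1786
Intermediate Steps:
d = 49 (d = (-7)² = 49)
a(M, P) = -35/3 (a(M, P) = (7/3)*(-5) = -35/3)
f(q, t) = 1/56 (f(q, t) = 1/(7 + 49) = 1/56)
Z = 46 (Z = -3 + (-3 - 4)² = -3 + (-7)² = -3 + 49 = 46)
f(-1, a(-4, -1))*(20 + Z) = (20 + 46)/56 = (1/56)*66 = 33/28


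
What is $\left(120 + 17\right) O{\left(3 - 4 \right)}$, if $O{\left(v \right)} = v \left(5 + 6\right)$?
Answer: $-1507$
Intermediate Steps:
$O{\left(v \right)} = 11 v$ ($O{\left(v \right)} = v 11 = 11 v$)
$\left(120 + 17\right) O{\left(3 - 4 \right)} = \left(120 + 17\right) 11 \left(3 - 4\right) = 137 \cdot 11 \left(-1\right) = 137 \left(-11\right) = -1507$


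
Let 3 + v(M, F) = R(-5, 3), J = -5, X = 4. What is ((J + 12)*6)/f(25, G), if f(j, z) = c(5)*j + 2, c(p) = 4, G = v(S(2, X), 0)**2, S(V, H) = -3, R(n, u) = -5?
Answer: 7/17 ≈ 0.41176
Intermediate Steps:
v(M, F) = -8 (v(M, F) = -3 - 5 = -8)
G = 64 (G = (-8)**2 = 64)
f(j, z) = 2 + 4*j (f(j, z) = 4*j + 2 = 2 + 4*j)
((J + 12)*6)/f(25, G) = ((-5 + 12)*6)/(2 + 4*25) = (7*6)/(2 + 100) = 42/102 = 42*(1/102) = 7/17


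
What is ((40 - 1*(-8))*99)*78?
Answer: 370656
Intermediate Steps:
((40 - 1*(-8))*99)*78 = ((40 + 8)*99)*78 = (48*99)*78 = 4752*78 = 370656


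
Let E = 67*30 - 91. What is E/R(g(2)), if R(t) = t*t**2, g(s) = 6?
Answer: 1919/216 ≈ 8.8843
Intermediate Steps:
R(t) = t**3
E = 1919 (E = 2010 - 91 = 1919)
E/R(g(2)) = 1919/(6**3) = 1919/216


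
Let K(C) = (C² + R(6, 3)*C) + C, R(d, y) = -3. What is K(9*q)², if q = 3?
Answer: 455625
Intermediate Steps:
K(C) = C² - 2*C (K(C) = (C² - 3*C) + C = C² - 2*C)
K(9*q)² = ((9*3)*(-2 + 9*3))² = (27*(-2 + 27))² = (27*25)² = 675² = 455625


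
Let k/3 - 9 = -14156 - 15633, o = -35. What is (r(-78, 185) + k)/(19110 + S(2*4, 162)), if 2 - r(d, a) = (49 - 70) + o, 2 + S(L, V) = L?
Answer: -44641/9558 ≈ -4.6705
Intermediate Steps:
S(L, V) = -2 + L
k = -89340 (k = 27 + 3*(-14156 - 15633) = 27 + 3*(-29789) = 27 - 89367 = -89340)
r(d, a) = 58 (r(d, a) = 2 - ((49 - 70) - 35) = 2 - (-21 - 35) = 2 - 1*(-56) = 2 + 56 = 58)
(r(-78, 185) + k)/(19110 + S(2*4, 162)) = (58 - 89340)/(19110 + (-2 + 2*4)) = -89282/(19110 + (-2 + 8)) = -89282/(19110 + 6) = -89282/19116 = -89282*1/19116 = -44641/9558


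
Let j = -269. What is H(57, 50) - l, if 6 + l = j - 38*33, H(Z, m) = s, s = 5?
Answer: 1534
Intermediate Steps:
H(Z, m) = 5
l = -1529 (l = -6 + (-269 - 38*33) = -6 + (-269 - 1254) = -6 - 1523 = -1529)
H(57, 50) - l = 5 - 1*(-1529) = 5 + 1529 = 1534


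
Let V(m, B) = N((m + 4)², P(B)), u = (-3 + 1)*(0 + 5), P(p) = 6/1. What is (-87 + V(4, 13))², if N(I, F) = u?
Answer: 9409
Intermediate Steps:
P(p) = 6 (P(p) = 6*1 = 6)
u = -10 (u = -2*5 = -10)
N(I, F) = -10
V(m, B) = -10
(-87 + V(4, 13))² = (-87 - 10)² = (-97)² = 9409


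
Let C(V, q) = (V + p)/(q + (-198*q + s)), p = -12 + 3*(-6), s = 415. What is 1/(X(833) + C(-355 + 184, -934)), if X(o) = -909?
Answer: -61471/55877206 ≈ -0.0011001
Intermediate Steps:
p = -30 (p = -12 - 18 = -30)
C(V, q) = (-30 + V)/(415 - 197*q) (C(V, q) = (V - 30)/(q + (-198*q + 415)) = (-30 + V)/(q + (415 - 198*q)) = (-30 + V)/(415 - 197*q))
1/(X(833) + C(-355 + 184, -934)) = 1/(-909 + (30 - (-355 + 184))/(-415 + 197*(-934))) = 1/(-909 + (30 - 1*(-171))/(-415 - 183998)) = 1/(-909 + (30 + 171)/(-184413)) = 1/(-909 - 1/184413*201) = 1/(-909 - 67/61471) = 1/(-55877206/61471) = -61471/55877206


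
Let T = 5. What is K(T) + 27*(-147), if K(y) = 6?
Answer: -3963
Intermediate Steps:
K(T) + 27*(-147) = 6 + 27*(-147) = 6 - 3969 = -3963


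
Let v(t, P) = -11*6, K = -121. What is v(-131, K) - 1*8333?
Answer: -8399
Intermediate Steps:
v(t, P) = -66
v(-131, K) - 1*8333 = -66 - 1*8333 = -66 - 8333 = -8399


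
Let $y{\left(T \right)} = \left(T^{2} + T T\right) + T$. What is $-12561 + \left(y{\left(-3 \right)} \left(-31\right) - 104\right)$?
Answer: $-13130$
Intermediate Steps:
$y{\left(T \right)} = T + 2 T^{2}$ ($y{\left(T \right)} = \left(T^{2} + T^{2}\right) + T = 2 T^{2} + T = T + 2 T^{2}$)
$-12561 + \left(y{\left(-3 \right)} \left(-31\right) - 104\right) = -12561 + \left(- 3 \left(1 + 2 \left(-3\right)\right) \left(-31\right) - 104\right) = -12561 + \left(- 3 \left(1 - 6\right) \left(-31\right) - 104\right) = -12561 + \left(\left(-3\right) \left(-5\right) \left(-31\right) - 104\right) = -12561 + \left(15 \left(-31\right) - 104\right) = -12561 - 569 = -13130$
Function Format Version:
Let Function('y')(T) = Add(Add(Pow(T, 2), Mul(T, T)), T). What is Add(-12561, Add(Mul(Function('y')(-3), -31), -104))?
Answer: -13130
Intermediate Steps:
Function('y')(T) = Add(T, Mul(2, Pow(T, 2))) (Function('y')(T) = Add(Add(Pow(T, 2), Pow(T, 2)), T) = Add(Mul(2, Pow(T, 2)), T) = Add(T, Mul(2, Pow(T, 2))))
Add(-12561, Add(Mul(Function('y')(-3), -31), -104)) = Add(-12561, Add(Mul(Mul(-3, Add(1, Mul(2, -3))), -31), -104)) = Add(-12561, Add(Mul(Mul(-3, Add(1, -6)), -31), -104)) = Add(-12561, Add(Mul(Mul(-3, -5), -31), -104)) = Add(-12561, Add(Mul(15, -31), -104)) = Add(-12561, Add(-465, -104)) = Add(-12561, -569) = -13130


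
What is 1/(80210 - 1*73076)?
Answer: 1/7134 ≈ 0.00014017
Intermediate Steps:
1/(80210 - 1*73076) = 1/(80210 - 73076) = 1/7134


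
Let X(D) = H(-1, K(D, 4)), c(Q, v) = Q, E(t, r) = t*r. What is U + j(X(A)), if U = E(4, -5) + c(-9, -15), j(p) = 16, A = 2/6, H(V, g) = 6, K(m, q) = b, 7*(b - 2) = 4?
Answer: -13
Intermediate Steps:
E(t, r) = r*t
b = 18/7 (b = 2 + (⅐)*4 = 2 + 4/7 = 18/7 ≈ 2.5714)
K(m, q) = 18/7
A = ⅓ (A = 2*(⅙) = ⅓ ≈ 0.33333)
X(D) = 6
U = -29 (U = -5*4 - 9 = -20 - 9 = -29)
U + j(X(A)) = -29 + 16 = -13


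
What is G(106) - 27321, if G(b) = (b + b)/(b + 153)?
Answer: -7075927/259 ≈ -27320.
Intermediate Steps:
G(b) = 2*b/(153 + b) (G(b) = (2*b)/(153 + b) = 2*b/(153 + b))
G(106) - 27321 = 2*106/(153 + 106) - 27321 = 2*106/259 - 27321 = 2*106*(1/259) - 27321 = 212/259 - 27321 = -7075927/259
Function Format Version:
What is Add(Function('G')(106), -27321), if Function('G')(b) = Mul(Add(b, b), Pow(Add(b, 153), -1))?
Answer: Rational(-7075927, 259) ≈ -27320.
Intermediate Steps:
Function('G')(b) = Mul(2, b, Pow(Add(153, b), -1)) (Function('G')(b) = Mul(Mul(2, b), Pow(Add(153, b), -1)) = Mul(2, b, Pow(Add(153, b), -1)))
Add(Function('G')(106), -27321) = Add(Mul(2, 106, Pow(Add(153, 106), -1)), -27321) = Add(Mul(2, 106, Pow(259, -1)), -27321) = Add(Mul(2, 106, Rational(1, 259)), -27321) = Add(Rational(212, 259), -27321) = Rational(-7075927, 259)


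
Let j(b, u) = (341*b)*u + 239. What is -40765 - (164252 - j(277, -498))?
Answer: -47244364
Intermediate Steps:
j(b, u) = 239 + 341*b*u (j(b, u) = 341*b*u + 239 = 239 + 341*b*u)
-40765 - (164252 - j(277, -498)) = -40765 - (164252 - (239 + 341*277*(-498))) = -40765 - (164252 - (239 - 47039586)) = -40765 - (164252 - 1*(-47039347)) = -40765 - (164252 + 47039347) = -40765 - 1*47203599 = -40765 - 47203599 = -47244364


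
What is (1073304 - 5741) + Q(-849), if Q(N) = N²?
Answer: 1788364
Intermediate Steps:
(1073304 - 5741) + Q(-849) = (1073304 - 5741) + (-849)² = 1067563 + 720801 = 1788364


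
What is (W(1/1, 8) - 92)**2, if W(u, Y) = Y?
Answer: 7056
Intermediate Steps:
(W(1/1, 8) - 92)**2 = (8 - 92)**2 = (-84)**2 = 7056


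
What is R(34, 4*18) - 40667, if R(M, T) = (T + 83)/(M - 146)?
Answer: -4554859/112 ≈ -40668.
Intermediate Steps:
R(M, T) = (83 + T)/(-146 + M)
R(34, 4*18) - 40667 = (83 + 4*18)/(-146 + 34) - 40667 = (83 + 72)/(-112) - 40667 = -1/112*155 - 40667 = -155/112 - 40667 = -4554859/112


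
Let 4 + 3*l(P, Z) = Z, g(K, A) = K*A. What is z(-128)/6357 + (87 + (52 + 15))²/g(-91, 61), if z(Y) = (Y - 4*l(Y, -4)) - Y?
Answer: -4968244/1163331 ≈ -4.2707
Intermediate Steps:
g(K, A) = A*K
l(P, Z) = -4/3 + Z/3
z(Y) = 32/3 (z(Y) = (Y - 4*(-4/3 + (⅓)*(-4))) - Y = (Y - 4*(-4/3 - 4/3)) - Y = (Y - 4*(-8/3)) - Y = (Y + 32/3) - Y = (32/3 + Y) - Y = 32/3)
z(-128)/6357 + (87 + (52 + 15))²/g(-91, 61) = (32/3)/6357 + (87 + (52 + 15))²/((61*(-91))) = (32/3)*(1/6357) + (87 + 67)²/(-5551) = 32/19071 + 154²*(-1/5551) = 32/19071 + 23716*(-1/5551) = 32/19071 - 3388/793 = -4968244/1163331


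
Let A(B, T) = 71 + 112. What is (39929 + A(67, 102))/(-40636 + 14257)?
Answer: -40112/26379 ≈ -1.5206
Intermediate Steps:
A(B, T) = 183
(39929 + A(67, 102))/(-40636 + 14257) = (39929 + 183)/(-40636 + 14257) = 40112/(-26379) = 40112*(-1/26379) = -40112/26379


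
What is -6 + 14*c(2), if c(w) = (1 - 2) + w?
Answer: 8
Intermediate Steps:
c(w) = -1 + w
-6 + 14*c(2) = -6 + 14*(-1 + 2) = -6 + 14*1 = -6 + 14 = 8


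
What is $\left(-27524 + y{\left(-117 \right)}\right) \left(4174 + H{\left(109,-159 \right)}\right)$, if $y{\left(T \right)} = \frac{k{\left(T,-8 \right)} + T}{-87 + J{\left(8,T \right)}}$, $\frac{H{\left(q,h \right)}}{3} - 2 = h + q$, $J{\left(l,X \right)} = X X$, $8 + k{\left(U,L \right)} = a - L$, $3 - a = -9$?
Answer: $- \frac{251459609765}{2267} \approx -1.1092 \cdot 10^{8}$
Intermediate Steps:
$a = 12$ ($a = 3 - -9 = 3 + 9 = 12$)
$k{\left(U,L \right)} = 4 - L$ ($k{\left(U,L \right)} = -8 - \left(-12 + L\right) = 4 - L$)
$J{\left(l,X \right)} = X^{2}$
$H{\left(q,h \right)} = 6 + 3 h + 3 q$ ($H{\left(q,h \right)} = 6 + 3 \left(h + q\right) = 6 + \left(3 h + 3 q\right) = 6 + 3 h + 3 q$)
$y{\left(T \right)} = \frac{12 + T}{-87 + T^{2}}$ ($y{\left(T \right)} = \frac{\left(4 - -8\right) + T}{-87 + T^{2}} = \frac{\left(4 + 8\right) + T}{-87 + T^{2}} = \frac{12 + T}{-87 + T^{2}}$)
$\left(-27524 + y{\left(-117 \right)}\right) \left(4174 + H{\left(109,-159 \right)}\right) = \left(-27524 + \frac{12 - 117}{-87 + \left(-117\right)^{2}}\right) \left(4174 + \left(6 + 3 \left(-159\right) + 3 \cdot 109\right)\right) = \left(-27524 + \frac{1}{-87 + 13689} \left(-105\right)\right) \left(4174 + \left(6 - 477 + 327\right)\right) = \left(-27524 + \frac{1}{13602} \left(-105\right)\right) \left(4174 - 144\right) = \left(-27524 + \frac{1}{13602} \left(-105\right)\right) 4030 = \left(-27524 - \frac{35}{4534}\right) 4030 = \left(- \frac{124793851}{4534}\right) 4030 = - \frac{251459609765}{2267}$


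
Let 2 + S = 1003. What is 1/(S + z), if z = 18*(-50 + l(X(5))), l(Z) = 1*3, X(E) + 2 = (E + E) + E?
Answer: 1/155 ≈ 0.0064516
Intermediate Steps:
S = 1001 (S = -2 + 1003 = 1001)
X(E) = -2 + 3*E (X(E) = -2 + ((E + E) + E) = -2 + (2*E + E) = -2 + 3*E)
l(Z) = 3
z = -846 (z = 18*(-50 + 3) = 18*(-47) = -846)
1/(S + z) = 1/(1001 - 846) = 1/155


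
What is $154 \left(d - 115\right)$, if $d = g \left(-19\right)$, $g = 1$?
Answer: $-20636$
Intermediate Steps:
$d = -19$ ($d = 1 \left(-19\right) = -19$)
$154 \left(d - 115\right) = 154 \left(-19 - 115\right) = 154 \left(-134\right) = -20636$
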